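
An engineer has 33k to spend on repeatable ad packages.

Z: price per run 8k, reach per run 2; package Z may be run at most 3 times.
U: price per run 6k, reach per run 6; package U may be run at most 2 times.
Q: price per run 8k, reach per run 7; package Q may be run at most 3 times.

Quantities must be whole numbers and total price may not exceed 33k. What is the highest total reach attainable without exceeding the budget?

27

This is a bounded integer knapsack.
U has the best ratio (6/6); taking only U gives at most 2×6 = 12 (stopped by the supply cap of 2).
Mixing does better — 1×U and 3×Q: price 30 ≤ 33, reach 1·6 + 3·7 = 27.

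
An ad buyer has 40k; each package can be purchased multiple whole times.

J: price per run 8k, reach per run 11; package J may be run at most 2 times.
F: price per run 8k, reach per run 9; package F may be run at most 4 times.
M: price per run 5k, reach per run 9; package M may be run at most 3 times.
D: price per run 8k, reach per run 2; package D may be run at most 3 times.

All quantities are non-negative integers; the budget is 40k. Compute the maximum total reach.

58

Take 2×J, 1×F, and 3×M: price 39 ≤ 40, reach 2·11 + 1·9 + 3·9 = 58.
M has the best ratio (9/5) and is taken to its limit of 3; remaining capacity is filled optimally with the others.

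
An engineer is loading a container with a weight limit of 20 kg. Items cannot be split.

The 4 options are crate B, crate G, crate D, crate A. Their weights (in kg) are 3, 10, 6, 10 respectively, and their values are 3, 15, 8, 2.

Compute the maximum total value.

Take crate B, crate G, and crate D: weight 3 + 10 + 6 = 19 ≤ 20, value 3 + 15 + 8 = 26.
No other feasible combination does better.

26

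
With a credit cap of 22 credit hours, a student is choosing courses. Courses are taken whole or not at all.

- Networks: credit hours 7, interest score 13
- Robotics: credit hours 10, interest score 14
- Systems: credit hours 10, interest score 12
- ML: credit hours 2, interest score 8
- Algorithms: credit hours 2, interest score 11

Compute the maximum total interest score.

Allowing fractional choices, the relaxed optimum would be about 47.2, but courses are indivisible.
Networks + Systems + ML + Algorithms: credit hours 7 + 10 + 2 + 2 = 21 ≤ 22, interest score 13 + 12 + 8 + 11 = 44.
Networks + Robotics + Algorithms: credit hours 7 + 10 + 2 = 19 ≤ 22, interest score 13 + 14 + 11 = 38.
Networks + Robotics + ML + Algorithms: credit hours 7 + 10 + 2 + 2 = 21 ≤ 22, interest score 13 + 14 + 8 + 11 = 46.
Best is Networks, Robotics, ML, and Algorithms with total interest score 46.

46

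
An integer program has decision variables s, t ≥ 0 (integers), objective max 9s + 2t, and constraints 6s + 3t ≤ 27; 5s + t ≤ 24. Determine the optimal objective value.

38

The continuous relaxation peaks at (4.5, 0) with value 40.50; rounding to a feasible lattice point costs some objective.
(s,t)=(4,1): 6·4+3·1=27≤27, 5·4+1·1=21≤24, objective 38.
(s,t)=(4,0): 6·4+3·0=24≤27, 5·4+1·0=20≤24, objective 36.
No feasible integer point exceeds 38.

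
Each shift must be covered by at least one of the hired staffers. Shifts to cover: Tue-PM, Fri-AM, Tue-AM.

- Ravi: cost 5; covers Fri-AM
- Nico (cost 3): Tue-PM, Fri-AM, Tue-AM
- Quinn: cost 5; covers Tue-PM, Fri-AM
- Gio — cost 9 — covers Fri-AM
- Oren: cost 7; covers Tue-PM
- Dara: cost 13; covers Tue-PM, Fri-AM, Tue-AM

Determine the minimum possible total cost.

This is a weighted set-cover instance.
Nico alone covers Tue-PM, Fri-AM, Tue-AM — every shift.
Total cost: 3.
No cover costs less than 3.

3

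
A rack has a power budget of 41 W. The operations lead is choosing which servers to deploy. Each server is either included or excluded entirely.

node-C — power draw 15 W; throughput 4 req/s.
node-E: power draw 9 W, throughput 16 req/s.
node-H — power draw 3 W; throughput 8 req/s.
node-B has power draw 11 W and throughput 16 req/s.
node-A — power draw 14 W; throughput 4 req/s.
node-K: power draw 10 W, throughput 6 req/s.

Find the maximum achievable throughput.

46

This is a 0-1 knapsack instance.
Allowing fractional choices, the relaxed optimum would be about 48.3, but servers are indivisible.
node-C + node-E + node-H + node-B: power draw 15 + 9 + 3 + 11 = 38 ≤ 41, throughput 4 + 16 + 8 + 16 = 44.
node-E + node-H + node-B + node-K: power draw 9 + 3 + 11 + 10 = 33 ≤ 41, throughput 16 + 8 + 16 + 6 = 46.
node-E + node-H + node-B + node-A: power draw 9 + 3 + 11 + 14 = 37 ≤ 41, throughput 16 + 8 + 16 + 4 = 44.
Best is node-E, node-H, node-B, and node-K with total throughput 46.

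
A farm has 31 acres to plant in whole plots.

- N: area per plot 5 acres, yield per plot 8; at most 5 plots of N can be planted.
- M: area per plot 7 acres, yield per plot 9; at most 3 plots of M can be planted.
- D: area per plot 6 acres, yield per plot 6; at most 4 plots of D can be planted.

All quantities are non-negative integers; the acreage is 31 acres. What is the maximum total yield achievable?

This is a bounded integer knapsack.
2×N and 3×M: area 31 ≤ 31, yield 2·8 + 3·9 = 43.
5×N and 1×D: area 31 ≤ 31, yield 5·8 + 1·6 = 46.
Best is 46.

46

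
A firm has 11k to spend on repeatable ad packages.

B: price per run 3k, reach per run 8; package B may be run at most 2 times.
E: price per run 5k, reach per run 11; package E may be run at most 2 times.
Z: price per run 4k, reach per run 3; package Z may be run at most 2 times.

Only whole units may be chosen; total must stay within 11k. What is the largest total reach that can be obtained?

27

Take 2×B and 1×E: price 11 ≤ 11, reach 2·8 + 1·11 = 27.
B has the best ratio (8/3) and is taken to its limit of 2; remaining capacity is filled optimally with the others.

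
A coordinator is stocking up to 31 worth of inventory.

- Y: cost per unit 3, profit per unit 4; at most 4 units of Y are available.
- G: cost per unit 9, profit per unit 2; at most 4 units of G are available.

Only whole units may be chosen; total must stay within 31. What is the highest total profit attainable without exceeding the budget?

20

This is a bounded integer knapsack.
Y has the best ratio (4/3); taking only Y gives at most 4×4 = 16 (stopped by the supply cap of 4).
Mixing does better — 4×Y and 2×G: cost 30 ≤ 31, profit 4·4 + 2·2 = 20.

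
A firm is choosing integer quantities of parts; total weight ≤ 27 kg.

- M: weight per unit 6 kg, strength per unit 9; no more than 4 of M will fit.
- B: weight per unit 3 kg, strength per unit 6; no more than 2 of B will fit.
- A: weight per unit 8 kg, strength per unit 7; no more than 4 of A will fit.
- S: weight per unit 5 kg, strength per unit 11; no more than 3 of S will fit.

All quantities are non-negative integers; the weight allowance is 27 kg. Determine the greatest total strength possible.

This is a bounded integer knapsack.
Take 1×M, 2×B, and 3×S: weight 27 ≤ 27, strength 1·9 + 2·6 + 3·11 = 54.
S has the best ratio (11/5) and is taken to its limit of 3; remaining capacity is filled optimally with the others.

54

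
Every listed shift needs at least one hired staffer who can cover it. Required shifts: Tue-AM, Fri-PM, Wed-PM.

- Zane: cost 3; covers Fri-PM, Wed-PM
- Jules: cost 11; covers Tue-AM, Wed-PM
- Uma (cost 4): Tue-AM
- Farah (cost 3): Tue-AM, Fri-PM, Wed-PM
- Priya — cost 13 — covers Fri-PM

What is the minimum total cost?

3

Farah alone covers Tue-AM, Fri-PM, Wed-PM — every shift.
Total cost: 3.
No cover costs less than 3.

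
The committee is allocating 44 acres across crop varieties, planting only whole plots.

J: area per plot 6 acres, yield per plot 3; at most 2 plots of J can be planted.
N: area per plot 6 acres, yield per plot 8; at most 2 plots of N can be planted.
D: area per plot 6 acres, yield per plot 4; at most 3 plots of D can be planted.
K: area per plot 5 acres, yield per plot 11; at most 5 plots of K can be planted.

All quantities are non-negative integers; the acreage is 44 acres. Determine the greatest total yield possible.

This is a bounded integer knapsack.
2×N, 1×D, and 5×K: area 43 ≤ 44, yield 2·8 + 1·4 + 5·11 = 75.
1×J, 2×N, and 5×K: area 43 ≤ 44, yield 1·3 + 2·8 + 5·11 = 74.
Best is 75.

75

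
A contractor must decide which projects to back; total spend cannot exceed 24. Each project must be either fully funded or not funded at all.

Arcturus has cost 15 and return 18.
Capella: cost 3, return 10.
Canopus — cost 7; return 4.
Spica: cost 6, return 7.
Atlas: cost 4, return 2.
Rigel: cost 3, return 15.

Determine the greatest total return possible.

43

Allowing fractional choices, the relaxed optimum would be about 46.5, but projects are indivisible.
Arcturus + Capella + Rigel: cost 15 + 3 + 3 = 21 ≤ 24, return 18 + 10 + 15 = 43.
Arcturus + Spica + Rigel: cost 15 + 6 + 3 = 24 ≤ 24, return 18 + 7 + 15 = 40.
Capella + Canopus + Spica + Atlas + Rigel: cost 3 + 7 + 6 + 4 + 3 = 23 ≤ 24, return 10 + 4 + 7 + 2 + 15 = 38.
Best is Arcturus, Capella, and Rigel with total return 43.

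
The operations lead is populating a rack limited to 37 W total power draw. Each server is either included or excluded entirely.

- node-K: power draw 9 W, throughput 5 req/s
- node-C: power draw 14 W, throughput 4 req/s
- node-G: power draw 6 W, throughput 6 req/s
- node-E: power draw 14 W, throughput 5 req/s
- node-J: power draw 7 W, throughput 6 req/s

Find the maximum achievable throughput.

Take node-K, node-G, node-E, and node-J: power draw 9 + 6 + 14 + 7 = 36 ≤ 37, throughput 5 + 6 + 5 + 6 = 22.
No other feasible combination does better.

22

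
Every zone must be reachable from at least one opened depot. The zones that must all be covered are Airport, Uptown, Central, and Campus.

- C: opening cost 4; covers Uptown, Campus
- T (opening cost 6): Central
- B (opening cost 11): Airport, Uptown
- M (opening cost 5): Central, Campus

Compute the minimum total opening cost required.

16

This is an integer covering problem.
Choose B and M: together they cover Airport, Uptown, Central, Campus — every zone.
Total opening cost: 11 + 5 = 16.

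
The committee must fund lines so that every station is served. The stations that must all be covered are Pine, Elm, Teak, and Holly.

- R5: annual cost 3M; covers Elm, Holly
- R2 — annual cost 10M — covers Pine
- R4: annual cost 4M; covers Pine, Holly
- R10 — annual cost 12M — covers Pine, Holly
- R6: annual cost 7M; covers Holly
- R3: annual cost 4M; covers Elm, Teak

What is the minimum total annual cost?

8

Choose R4 and R3: together they cover Pine, Elm, Teak, Holly — every station.
Total annual cost: 4 + 4 = 8.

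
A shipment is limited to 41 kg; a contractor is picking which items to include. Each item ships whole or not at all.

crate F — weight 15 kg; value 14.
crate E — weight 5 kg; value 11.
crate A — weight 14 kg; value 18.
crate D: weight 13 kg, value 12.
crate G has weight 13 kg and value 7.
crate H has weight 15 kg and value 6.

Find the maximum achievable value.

43

Allowing fractional choices, the relaxed optimum would be about 49.5, but items are indivisible.
crate F + crate E + crate D: weight 15 + 5 + 13 = 33 ≤ 41, value 14 + 11 + 12 = 37.
crate F + crate E + crate A: weight 15 + 5 + 14 = 34 ≤ 41, value 14 + 11 + 18 = 43.
crate E + crate A + crate D: weight 5 + 14 + 13 = 32 ≤ 41, value 11 + 18 + 12 = 41.
Best is crate F, crate E, and crate A with total value 43.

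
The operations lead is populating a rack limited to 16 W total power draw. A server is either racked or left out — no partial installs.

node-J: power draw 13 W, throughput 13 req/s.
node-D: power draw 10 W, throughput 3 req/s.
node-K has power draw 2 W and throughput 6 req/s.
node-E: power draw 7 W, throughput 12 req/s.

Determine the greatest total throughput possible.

This is a 0-1 knapsack instance.
node-K + node-E: power draw 2 + 7 = 9 ≤ 16, throughput 6 + 12 = 18.
node-J: power draw 13 ≤ 16, throughput 13.
node-J + node-K: power draw 13 + 2 = 15 ≤ 16, throughput 13 + 6 = 19.
Best is node-J and node-K with total throughput 19.

19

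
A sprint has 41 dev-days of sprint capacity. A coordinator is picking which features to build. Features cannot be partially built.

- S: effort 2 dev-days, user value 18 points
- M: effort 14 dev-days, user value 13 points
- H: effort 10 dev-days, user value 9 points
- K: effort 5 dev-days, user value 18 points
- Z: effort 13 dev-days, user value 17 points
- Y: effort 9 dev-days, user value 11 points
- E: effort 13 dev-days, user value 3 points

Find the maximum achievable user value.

Allowing fractional choices, the relaxed optimum would be about 75.1, but features are indivisible.
S + H + K + Z + Y: effort 2 + 10 + 5 + 13 + 9 = 39 ≤ 41, user value 18 + 9 + 18 + 17 + 11 = 73.
S + M + H + K + Y: effort 2 + 14 + 10 + 5 + 9 = 40 ≤ 41, user value 18 + 13 + 9 + 18 + 11 = 69.
Best is S, H, K, Z, and Y with total user value 73.

73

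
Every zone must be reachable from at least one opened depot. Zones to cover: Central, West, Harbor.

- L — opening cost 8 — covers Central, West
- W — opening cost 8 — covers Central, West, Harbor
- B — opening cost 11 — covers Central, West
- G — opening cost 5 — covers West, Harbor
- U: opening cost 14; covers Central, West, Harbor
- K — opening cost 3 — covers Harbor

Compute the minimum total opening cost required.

8

The greedy cost-per-new-zone heuristic would pick G and L for 13, but a cheaper cover exists.
W alone covers Central, West, Harbor — every zone.
Total opening cost: 8.
No cover costs less than 8.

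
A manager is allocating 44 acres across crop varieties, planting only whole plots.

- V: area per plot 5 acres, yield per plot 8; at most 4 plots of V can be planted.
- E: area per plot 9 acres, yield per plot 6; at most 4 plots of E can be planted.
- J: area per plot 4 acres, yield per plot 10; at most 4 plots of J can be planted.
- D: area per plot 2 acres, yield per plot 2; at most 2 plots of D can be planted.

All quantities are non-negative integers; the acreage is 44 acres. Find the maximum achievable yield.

J has the best ratio (10/4); taking only J gives at most 4×10 = 40 (stopped by the supply cap of 4).
Mixing does better — 4×V, 4×J, and 2×D: area 40 ≤ 44, yield 4·8 + 4·10 + 2·2 = 76.

76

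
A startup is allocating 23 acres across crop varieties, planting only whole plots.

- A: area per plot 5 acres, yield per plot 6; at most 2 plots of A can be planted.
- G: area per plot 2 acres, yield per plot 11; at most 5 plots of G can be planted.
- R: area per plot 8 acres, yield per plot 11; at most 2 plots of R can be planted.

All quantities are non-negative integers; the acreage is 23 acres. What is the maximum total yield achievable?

72

This is a bounded integer knapsack.
Take 1×A, 5×G, and 1×R: area 23 ≤ 23, yield 1·6 + 5·11 + 1·11 = 72.
G has the best ratio (11/2) and is taken to its limit of 5; remaining capacity is filled optimally with the others.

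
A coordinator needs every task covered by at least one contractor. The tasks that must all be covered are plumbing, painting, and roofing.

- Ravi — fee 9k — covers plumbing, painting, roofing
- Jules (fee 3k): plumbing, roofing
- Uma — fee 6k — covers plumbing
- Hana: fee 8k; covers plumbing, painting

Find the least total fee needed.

9

The greedy cost-per-new-task heuristic would pick Jules and Hana for 11, but a cheaper cover exists.
Ravi alone covers plumbing, painting, roofing — every task.
Total fee: 9.
No cover costs less than 9.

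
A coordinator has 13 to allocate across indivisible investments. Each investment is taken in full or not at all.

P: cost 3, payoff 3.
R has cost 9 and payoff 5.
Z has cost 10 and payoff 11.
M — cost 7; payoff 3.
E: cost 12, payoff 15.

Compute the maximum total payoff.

15

Take E: cost 12 ≤ 13, payoff 15.
No other feasible combination does better.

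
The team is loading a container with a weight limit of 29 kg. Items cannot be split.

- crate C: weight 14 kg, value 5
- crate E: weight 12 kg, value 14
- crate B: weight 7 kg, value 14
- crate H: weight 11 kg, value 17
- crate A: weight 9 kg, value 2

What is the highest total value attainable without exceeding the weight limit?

crate B + crate H: weight 7 + 11 = 18 ≤ 29, value 14 + 17 = 31.
crate B + crate H + crate A: weight 7 + 11 + 9 = 27 ≤ 29, value 14 + 17 + 2 = 33.
crate E + crate H: weight 12 + 11 = 23 ≤ 29, value 14 + 17 = 31.
Best is crate B, crate H, and crate A with total value 33.

33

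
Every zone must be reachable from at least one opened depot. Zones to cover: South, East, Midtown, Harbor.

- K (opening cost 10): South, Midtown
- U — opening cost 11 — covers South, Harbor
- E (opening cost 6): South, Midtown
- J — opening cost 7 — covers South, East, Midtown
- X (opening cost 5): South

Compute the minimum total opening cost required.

Choose U and J: together they cover South, East, Midtown, Harbor — every zone.
Total opening cost: 11 + 7 = 18.
No cover costs less than 18.

18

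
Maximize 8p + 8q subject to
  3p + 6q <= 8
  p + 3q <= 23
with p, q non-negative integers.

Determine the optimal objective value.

16

Relaxing integrality, the LP optimum is 21.33 at (p,q) = (2.67, 0), which is not an integer point.
(p,q)=(2,0): 3·2+6·0=6≤8, 1·2+3·0=2≤23, objective 16.
(p,q)=(1,0): 3·1+6·0=3≤8, 1·1+3·0=1≤23, objective 8.
No feasible integer point exceeds 16.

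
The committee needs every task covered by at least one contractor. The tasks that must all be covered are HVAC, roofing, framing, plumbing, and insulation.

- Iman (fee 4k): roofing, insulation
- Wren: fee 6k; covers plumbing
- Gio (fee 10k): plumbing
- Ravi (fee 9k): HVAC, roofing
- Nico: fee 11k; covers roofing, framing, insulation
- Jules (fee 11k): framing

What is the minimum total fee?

26

The greedy cost-per-new-task heuristic would pick Iman, Wren, Ravi, and Nico for 30, but a cheaper cover exists.
Choose Wren, Ravi, and Nico: together they cover HVAC, roofing, framing, plumbing, insulation — every task.
Total fee: 6 + 9 + 11 = 26.
No cover costs less than 26.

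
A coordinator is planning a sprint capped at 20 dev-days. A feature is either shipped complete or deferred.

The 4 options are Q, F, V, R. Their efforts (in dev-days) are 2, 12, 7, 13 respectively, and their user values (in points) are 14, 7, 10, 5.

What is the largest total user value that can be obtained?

24

Q + V: effort 2 + 7 = 9 ≤ 20, user value 14 + 10 = 24.
Q + R: effort 2 + 13 = 15 ≤ 20, user value 14 + 5 = 19.
Q + F: effort 2 + 12 = 14 ≤ 20, user value 14 + 7 = 21.
Best is Q and V with total user value 24.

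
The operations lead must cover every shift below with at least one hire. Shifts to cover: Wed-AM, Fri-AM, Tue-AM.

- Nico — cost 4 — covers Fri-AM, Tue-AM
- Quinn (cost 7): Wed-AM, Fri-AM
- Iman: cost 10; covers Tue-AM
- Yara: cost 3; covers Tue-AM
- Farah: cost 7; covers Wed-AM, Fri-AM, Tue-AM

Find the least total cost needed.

7

Farah alone covers Wed-AM, Fri-AM, Tue-AM — every shift.
Total cost: 7.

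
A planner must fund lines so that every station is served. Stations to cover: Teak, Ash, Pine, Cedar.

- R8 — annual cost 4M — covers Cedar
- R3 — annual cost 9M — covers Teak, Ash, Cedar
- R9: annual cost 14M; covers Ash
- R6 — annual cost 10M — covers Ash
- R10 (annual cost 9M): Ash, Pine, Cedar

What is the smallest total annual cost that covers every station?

Choose R3 and R10: together they cover Teak, Ash, Pine, Cedar — every station.
Total annual cost: 9 + 9 = 18.
No cover costs less than 18.

18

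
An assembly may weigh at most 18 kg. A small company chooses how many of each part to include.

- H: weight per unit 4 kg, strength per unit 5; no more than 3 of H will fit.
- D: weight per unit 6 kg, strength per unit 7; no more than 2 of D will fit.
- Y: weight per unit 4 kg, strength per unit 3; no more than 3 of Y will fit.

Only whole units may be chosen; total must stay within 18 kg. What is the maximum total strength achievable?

H has the best ratio (5/4); taking only H gives at most 3×5 = 15 (stopped by the supply cap of 3).
Mixing does better — 3×H and 1×D: weight 18 ≤ 18, strength 3·5 + 1·7 = 22.

22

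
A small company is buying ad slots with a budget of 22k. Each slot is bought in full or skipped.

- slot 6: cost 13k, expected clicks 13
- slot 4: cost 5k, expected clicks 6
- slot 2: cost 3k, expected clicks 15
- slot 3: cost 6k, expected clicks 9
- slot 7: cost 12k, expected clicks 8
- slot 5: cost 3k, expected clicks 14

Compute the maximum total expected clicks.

slot 4 + slot 2 + slot 3 + slot 5: cost 5 + 3 + 6 + 3 = 17 ≤ 22, expected clicks 6 + 15 + 9 + 14 = 44.
slot 2 + slot 3 + slot 5: cost 3 + 6 + 3 = 12 ≤ 22, expected clicks 15 + 9 + 14 = 38.
slot 6 + slot 2 + slot 5: cost 13 + 3 + 3 = 19 ≤ 22, expected clicks 13 + 15 + 14 = 42.
Best is slot 4, slot 2, slot 3, and slot 5 with total expected clicks 44.

44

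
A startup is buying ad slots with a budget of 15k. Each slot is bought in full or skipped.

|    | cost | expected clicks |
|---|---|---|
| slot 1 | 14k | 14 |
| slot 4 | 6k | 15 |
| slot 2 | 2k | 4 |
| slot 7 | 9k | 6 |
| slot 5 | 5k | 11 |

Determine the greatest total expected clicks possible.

slot 4 + slot 7: cost 6 + 9 = 15 ≤ 15, expected clicks 15 + 6 = 21.
slot 4 + slot 2 + slot 5: cost 6 + 2 + 5 = 13 ≤ 15, expected clicks 15 + 4 + 11 = 30.
slot 4 + slot 5: cost 6 + 5 = 11 ≤ 15, expected clicks 15 + 11 = 26.
Best is slot 4, slot 2, and slot 5 with total expected clicks 30.

30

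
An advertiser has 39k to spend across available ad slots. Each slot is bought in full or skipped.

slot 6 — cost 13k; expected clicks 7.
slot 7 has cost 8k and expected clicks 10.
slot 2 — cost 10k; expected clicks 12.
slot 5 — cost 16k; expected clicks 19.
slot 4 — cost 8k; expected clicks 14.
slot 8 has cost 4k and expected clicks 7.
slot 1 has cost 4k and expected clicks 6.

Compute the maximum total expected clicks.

This is an integer program with binary decision variables.
Take slot 2, slot 5, slot 4, and slot 8: cost 10 + 16 + 8 + 4 = 38 ≤ 39, expected clicks 12 + 19 + 14 + 7 = 52.
No other feasible combination does better.

52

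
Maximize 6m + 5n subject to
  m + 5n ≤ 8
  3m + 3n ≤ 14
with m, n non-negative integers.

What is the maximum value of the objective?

(m,n)=(4,0) is feasible, giving 24.
(m,n)=(3,1) is feasible, giving 23.
The best lattice point is (4,0), giving 24.

24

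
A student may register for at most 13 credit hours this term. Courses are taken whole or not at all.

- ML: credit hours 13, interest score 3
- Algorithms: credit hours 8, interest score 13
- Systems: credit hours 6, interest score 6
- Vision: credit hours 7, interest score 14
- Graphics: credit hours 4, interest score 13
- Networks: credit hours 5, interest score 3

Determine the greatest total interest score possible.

Allowing fractional choices, the relaxed optimum would be about 30.2, but courses are indivisible.
Algorithms + Graphics: credit hours 8 + 4 = 12 ≤ 13, interest score 13 + 13 = 26.
Systems + Vision: credit hours 6 + 7 = 13 ≤ 13, interest score 6 + 14 = 20.
Vision + Graphics: credit hours 7 + 4 = 11 ≤ 13, interest score 14 + 13 = 27.
Best is Vision and Graphics with total interest score 27.

27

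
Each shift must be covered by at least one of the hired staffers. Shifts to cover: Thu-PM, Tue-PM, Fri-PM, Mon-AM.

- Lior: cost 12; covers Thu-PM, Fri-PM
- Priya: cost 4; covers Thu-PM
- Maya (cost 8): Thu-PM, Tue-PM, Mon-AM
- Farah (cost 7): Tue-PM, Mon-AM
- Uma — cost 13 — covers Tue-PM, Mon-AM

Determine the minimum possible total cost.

The greedy cost-per-new-shift heuristic would pick Maya and Lior for 20, but a cheaper cover exists.
Choose Lior and Farah: together they cover Thu-PM, Tue-PM, Fri-PM, Mon-AM — every shift.
Total cost: 12 + 7 = 19.
No cover costs less than 19.

19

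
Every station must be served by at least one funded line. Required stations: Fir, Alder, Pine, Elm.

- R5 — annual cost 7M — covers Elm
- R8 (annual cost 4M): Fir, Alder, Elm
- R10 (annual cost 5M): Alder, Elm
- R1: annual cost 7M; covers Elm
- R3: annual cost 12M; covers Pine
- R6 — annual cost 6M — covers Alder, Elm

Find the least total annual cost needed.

Choose R8 and R3: together they cover Fir, Alder, Pine, Elm — every station.
Total annual cost: 4 + 12 = 16.
No cover costs less than 16.

16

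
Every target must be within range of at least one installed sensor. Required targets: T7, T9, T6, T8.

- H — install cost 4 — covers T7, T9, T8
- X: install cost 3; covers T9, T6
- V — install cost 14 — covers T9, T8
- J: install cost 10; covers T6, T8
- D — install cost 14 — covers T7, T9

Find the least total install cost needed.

This is an integer covering problem.
Choose H and X: together they cover T7, T9, T6, T8 — every target.
Total install cost: 4 + 3 = 7.
No cover costs less than 7.

7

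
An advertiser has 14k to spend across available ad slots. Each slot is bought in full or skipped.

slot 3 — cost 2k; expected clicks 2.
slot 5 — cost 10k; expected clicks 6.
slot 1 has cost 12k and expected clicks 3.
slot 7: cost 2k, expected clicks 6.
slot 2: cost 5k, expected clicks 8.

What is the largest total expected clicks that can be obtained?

16

Treat it as a binary knapsack problem.
slot 3 + slot 7 + slot 2: cost 2 + 2 + 5 = 9 ≤ 14, expected clicks 2 + 6 + 8 = 16.
slot 7 + slot 2: cost 2 + 5 = 7 ≤ 14, expected clicks 6 + 8 = 14.
Best is slot 3, slot 7, and slot 2 with total expected clicks 16.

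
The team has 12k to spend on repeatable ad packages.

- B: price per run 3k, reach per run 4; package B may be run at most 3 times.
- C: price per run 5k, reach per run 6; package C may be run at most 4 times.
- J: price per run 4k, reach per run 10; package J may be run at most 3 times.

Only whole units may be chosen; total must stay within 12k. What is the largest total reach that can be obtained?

This is a bounded integer knapsack.
Take 3×J: price 12 ≤ 12, reach 3·10 = 30.
J has the best ratio (10/4) and is taken to its limit of 3; remaining capacity is filled optimally with the others.

30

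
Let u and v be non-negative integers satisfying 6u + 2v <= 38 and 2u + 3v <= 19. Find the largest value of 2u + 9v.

54

The continuous relaxation peaks at (0, 6.33) with value 57.00; rounding to a feasible lattice point costs some objective.
(u,v)=(0,6): 6·0+2·6=12≤38, 2·0+3·6=18≤19, objective 54.
(u,v)=(1,5): 6·1+2·5=16≤38, 2·1+3·5=17≤19, objective 47.
No feasible integer point exceeds 54.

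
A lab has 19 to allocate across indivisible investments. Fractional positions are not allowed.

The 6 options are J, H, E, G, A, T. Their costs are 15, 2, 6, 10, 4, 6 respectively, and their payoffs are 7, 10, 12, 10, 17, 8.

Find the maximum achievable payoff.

47

H + G + A: cost 2 + 10 + 4 = 16 ≤ 19, payoff 10 + 10 + 17 = 37.
H + E + A: cost 2 + 6 + 4 = 12 ≤ 19, payoff 10 + 12 + 17 = 39.
H + E + A + T: cost 2 + 6 + 4 + 6 = 18 ≤ 19, payoff 10 + 12 + 17 + 8 = 47.
Best is H, E, A, and T with total payoff 47.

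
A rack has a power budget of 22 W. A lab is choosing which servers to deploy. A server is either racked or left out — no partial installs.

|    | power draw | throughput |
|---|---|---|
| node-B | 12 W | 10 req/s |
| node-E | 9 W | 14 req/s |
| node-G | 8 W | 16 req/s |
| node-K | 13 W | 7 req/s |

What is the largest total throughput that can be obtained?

30

Take node-E and node-G: power draw 9 + 8 = 17 ≤ 22, throughput 14 + 16 = 30.
No other feasible combination does better.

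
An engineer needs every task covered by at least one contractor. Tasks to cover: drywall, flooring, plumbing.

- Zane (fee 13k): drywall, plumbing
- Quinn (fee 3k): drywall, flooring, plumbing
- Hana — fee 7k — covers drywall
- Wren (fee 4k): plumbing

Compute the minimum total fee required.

3

Quinn alone covers drywall, flooring, plumbing — every task.
Total fee: 3.
No cover costs less than 3.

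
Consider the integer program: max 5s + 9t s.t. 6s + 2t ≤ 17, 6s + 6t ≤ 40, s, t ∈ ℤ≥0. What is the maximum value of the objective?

54

The continuous relaxation peaks at (0, 6.67) with value 60.00; rounding to a feasible lattice point costs some objective.
(s,t)=(0,6): 6·0+2·6=12≤17, 6·0+6·6=36≤40, objective 54.
(s,t)=(1,5): 6·1+2·5=16≤17, 6·1+6·5=36≤40, objective 50.
The best lattice point is (0,6), giving 54.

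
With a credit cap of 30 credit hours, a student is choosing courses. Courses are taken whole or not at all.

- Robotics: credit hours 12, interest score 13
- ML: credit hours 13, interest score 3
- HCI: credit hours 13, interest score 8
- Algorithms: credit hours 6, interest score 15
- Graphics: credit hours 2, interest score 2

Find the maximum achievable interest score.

Take Robotics, Algorithms, and Graphics: credit hours 12 + 6 + 2 = 20 ≤ 30, interest score 13 + 15 + 2 = 30.
No other feasible combination does better.

30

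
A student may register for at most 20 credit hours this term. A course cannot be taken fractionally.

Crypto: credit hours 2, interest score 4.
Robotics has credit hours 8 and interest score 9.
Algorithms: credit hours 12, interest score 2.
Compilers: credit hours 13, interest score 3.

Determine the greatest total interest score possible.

13

Allowing fractional choices, the relaxed optimum would be about 15.3, but courses are indivisible.
Robotics + Algorithms: credit hours 8 + 12 = 20 ≤ 20, interest score 9 + 2 = 11.
Crypto + Robotics: credit hours 2 + 8 = 10 ≤ 20, interest score 4 + 9 = 13.
Best is Crypto and Robotics with total interest score 13.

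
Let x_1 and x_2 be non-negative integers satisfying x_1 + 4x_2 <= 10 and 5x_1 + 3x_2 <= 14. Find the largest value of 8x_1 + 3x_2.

(x_1,x_2)=(2,1): 1·2+4·1=6≤10, 5·2+3·1=13≤14, objective 19.
(x_1,x_2)=(2,0): 1·2+4·0=2≤10, 5·2+3·0=10≤14, objective 16.
(x_1,x_2)=(1,2): 1·1+4·2=9≤10, 5·1+3·2=11≤14, objective 14.
(x_1,x_2)=(1,1): 1·1+4·1=5≤10, 5·1+3·1=8≤14, objective 11.
The best lattice point is (2,1), giving 19.

19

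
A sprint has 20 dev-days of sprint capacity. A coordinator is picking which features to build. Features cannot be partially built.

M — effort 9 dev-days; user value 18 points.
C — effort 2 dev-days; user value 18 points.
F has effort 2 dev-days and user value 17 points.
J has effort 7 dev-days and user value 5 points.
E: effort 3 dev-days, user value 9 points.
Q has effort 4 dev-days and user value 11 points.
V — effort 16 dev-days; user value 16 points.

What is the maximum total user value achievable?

73

This is a 0-1 knapsack instance.
M + C + F + E + Q: effort 9 + 2 + 2 + 3 + 4 = 20 ≤ 20, user value 18 + 18 + 17 + 9 + 11 = 73.
M + C + F + Q: effort 9 + 2 + 2 + 4 = 17 ≤ 20, user value 18 + 18 + 17 + 11 = 64.
Best is M, C, F, E, and Q with total user value 73.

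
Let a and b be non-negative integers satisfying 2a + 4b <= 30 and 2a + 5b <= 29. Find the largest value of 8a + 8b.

112

Relaxing integrality, the LP optimum is 116.00 at (a,b) = (14.5, 0), which is not an integer point.
(a,b)=(14,0): 2·14+4·0=28≤30, 2·14+5·0=28≤29, objective 112.
(a,b)=(13,0): 2·13+4·0=26≤30, 2·13+5·0=26≤29, objective 104.
No feasible integer point exceeds 112.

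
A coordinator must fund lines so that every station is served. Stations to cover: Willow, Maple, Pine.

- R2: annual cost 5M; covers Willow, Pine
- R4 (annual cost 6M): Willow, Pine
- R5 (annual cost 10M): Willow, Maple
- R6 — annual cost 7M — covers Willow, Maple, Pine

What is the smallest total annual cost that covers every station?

7

R6 alone covers Willow, Maple, Pine — every station.
Total annual cost: 7.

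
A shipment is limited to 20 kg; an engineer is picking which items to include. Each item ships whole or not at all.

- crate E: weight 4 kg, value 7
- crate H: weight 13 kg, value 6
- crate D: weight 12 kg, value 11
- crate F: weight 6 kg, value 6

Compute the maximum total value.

18

Allowing fractional choices, the relaxed optimum would be about 22.2, but items are indivisible.
crate E + crate D: weight 4 + 12 = 16 ≤ 20, value 7 + 11 = 18.
crate D + crate F: weight 12 + 6 = 18 ≤ 20, value 11 + 6 = 17.
Best is crate E and crate D with total value 18.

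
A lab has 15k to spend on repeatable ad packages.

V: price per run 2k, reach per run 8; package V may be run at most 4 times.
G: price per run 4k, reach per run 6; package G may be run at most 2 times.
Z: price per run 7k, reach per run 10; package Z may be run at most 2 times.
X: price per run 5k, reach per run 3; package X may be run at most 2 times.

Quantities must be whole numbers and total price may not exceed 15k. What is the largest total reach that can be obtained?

4×V and 1×G: price 12 ≤ 15, reach 4·8 + 1·6 = 38.
4×V and 1×Z: price 15 ≤ 15, reach 4·8 + 1·10 = 42.
Best is 42.

42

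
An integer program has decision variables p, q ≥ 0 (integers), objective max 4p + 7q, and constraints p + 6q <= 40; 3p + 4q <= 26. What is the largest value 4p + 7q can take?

(p,q)=(2,5): 1·2+6·5=32≤40, 3·2+4·5=26≤26, objective 43.
(p,q)=(0,6): 1·0+6·6=36≤40, 3·0+4·6=24≤26, objective 42.
(p,q)=(3,4): 1·3+6·4=27≤40, 3·3+4·4=25≤26, objective 40.
(p,q)=(1,5): 1·1+6·5=31≤40, 3·1+4·5=23≤26, objective 39.
Maximum is 43 at (p,q)=(2,5).

43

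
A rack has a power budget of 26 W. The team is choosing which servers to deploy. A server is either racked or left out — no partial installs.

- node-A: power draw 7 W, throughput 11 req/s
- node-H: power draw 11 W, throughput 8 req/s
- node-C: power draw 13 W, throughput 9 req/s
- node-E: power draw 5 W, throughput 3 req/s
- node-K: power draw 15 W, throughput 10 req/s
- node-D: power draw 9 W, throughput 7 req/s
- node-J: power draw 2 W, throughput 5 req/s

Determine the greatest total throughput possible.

Treat it as a binary knapsack problem.
Take node-A, node-H, node-E, and node-J: power draw 7 + 11 + 5 + 2 = 25 ≤ 26, throughput 11 + 8 + 3 + 5 = 27.
No other feasible combination does better.

27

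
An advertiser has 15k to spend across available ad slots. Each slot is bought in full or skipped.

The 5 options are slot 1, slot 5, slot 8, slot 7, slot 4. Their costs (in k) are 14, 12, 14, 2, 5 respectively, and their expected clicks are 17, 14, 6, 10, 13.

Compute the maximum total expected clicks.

Allowing fractional choices, the relaxed optimum would be about 32.7, but ad slots are indivisible.
slot 7 + slot 4: cost 2 + 5 = 7 ≤ 15, expected clicks 10 + 13 = 23.
slot 5 + slot 7: cost 12 + 2 = 14 ≤ 15, expected clicks 14 + 10 = 24.
Best is slot 5 and slot 7 with total expected clicks 24.

24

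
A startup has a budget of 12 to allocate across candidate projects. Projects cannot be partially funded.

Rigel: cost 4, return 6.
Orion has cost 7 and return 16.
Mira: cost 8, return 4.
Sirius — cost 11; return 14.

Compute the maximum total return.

Orion: cost 7 ≤ 12, return 16.
Sirius: cost 11 ≤ 12, return 14.
Rigel + Orion: cost 4 + 7 = 11 ≤ 12, return 6 + 16 = 22.
Best is Rigel and Orion with total return 22.

22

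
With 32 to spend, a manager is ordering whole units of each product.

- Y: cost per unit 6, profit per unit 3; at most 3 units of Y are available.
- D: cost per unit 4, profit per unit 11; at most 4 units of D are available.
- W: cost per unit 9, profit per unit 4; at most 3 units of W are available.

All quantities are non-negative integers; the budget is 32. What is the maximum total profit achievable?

51

Take 1×Y, 4×D, and 1×W: cost 31 ≤ 32, profit 1·3 + 4·11 + 1·4 = 51.
D has the best ratio (11/4) and is taken to its limit of 4; remaining capacity is filled optimally with the others.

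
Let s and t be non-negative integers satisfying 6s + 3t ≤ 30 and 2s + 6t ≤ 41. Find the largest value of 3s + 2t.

18

Relaxing integrality, the LP optimum is 18.10 at (s,t) = (1.9, 6.2), which is not an integer point.
(s,t)=(2,6): 6·2+3·6=30≤30, 2·2+6·6=40≤41, objective 18.
(s,t)=(2,5): 6·2+3·5=27≤30, 2·2+6·5=34≤41, objective 16.
(s,t)=(1,6): 6·1+3·6=24≤30, 2·1+6·6=38≤41, objective 15.
No feasible integer point exceeds 18.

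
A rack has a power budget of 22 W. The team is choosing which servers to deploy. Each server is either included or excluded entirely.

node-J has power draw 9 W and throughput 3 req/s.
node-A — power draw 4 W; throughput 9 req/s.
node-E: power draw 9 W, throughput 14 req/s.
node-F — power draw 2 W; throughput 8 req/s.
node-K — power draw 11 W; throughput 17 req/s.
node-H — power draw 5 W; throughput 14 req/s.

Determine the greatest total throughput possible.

48

Allowing fractional choices, the relaxed optimum would be about 48.1, but servers are indivisible.
node-A + node-E + node-F + node-H: power draw 4 + 9 + 2 + 5 = 20 ≤ 22, throughput 9 + 14 + 8 + 14 = 45.
node-A + node-F + node-K + node-H: power draw 4 + 2 + 11 + 5 = 22 ≤ 22, throughput 9 + 8 + 17 + 14 = 48.
node-A + node-K + node-H: power draw 4 + 11 + 5 = 20 ≤ 22, throughput 9 + 17 + 14 = 40.
Best is node-A, node-F, node-K, and node-H with total throughput 48.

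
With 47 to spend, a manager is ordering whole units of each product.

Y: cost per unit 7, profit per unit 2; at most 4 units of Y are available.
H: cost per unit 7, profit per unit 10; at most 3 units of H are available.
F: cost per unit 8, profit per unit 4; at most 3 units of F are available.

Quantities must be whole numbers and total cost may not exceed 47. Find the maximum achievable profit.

42

This is a bounded integer knapsack.
Take 3×H and 3×F: cost 45 ≤ 47, profit 3·10 + 3·4 = 42.
H has the best ratio (10/7) and is taken to its limit of 3; remaining capacity is filled optimally with the others.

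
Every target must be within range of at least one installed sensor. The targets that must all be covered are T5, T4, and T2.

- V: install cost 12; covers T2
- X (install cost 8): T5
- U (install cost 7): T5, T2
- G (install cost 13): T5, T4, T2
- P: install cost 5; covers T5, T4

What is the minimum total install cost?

12

Choose U and P: together they cover T5, T4, T2 — every target.
Total install cost: 7 + 5 = 12.
No cover costs less than 12.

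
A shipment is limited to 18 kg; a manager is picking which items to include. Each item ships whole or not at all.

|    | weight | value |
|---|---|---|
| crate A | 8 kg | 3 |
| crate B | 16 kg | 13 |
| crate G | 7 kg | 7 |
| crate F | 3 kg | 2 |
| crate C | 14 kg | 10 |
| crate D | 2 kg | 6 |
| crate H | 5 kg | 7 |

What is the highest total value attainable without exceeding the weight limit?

22

Take crate G, crate F, crate D, and crate H: weight 7 + 3 + 2 + 5 = 17 ≤ 18, value 7 + 2 + 6 + 7 = 22.
No other feasible combination does better.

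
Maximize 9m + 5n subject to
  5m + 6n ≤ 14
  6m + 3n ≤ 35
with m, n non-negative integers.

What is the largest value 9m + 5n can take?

18

(m,n)=(2,0) is feasible, giving 18.
(m,n)=(1,1) is feasible, giving 14.
(m,n)=(1,0) is feasible, giving 9.
The best lattice point is (2,0), giving 18.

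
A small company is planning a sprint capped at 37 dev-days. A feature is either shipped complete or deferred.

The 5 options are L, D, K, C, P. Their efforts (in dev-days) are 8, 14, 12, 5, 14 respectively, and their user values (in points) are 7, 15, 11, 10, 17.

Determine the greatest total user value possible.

Take D, C, and P: effort 14 + 5 + 14 = 33 ≤ 37, user value 15 + 10 + 17 = 42.
No other feasible combination does better.

42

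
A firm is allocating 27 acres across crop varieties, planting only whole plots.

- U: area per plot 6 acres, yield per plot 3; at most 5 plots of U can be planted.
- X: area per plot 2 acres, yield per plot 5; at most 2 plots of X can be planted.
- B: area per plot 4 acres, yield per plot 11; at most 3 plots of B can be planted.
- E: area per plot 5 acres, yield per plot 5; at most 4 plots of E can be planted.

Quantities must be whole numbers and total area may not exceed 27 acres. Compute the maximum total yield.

53

B has the best ratio (11/4); taking only B gives at most 3×11 = 33 (stopped by the supply cap of 3).
Mixing does better — 2×X, 3×B, and 2×E: area 26 ≤ 27, yield 2·5 + 3·11 + 2·5 = 53.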